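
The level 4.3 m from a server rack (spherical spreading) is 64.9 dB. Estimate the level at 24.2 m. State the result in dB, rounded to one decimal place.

49.9 dB

Spherical spreading from a point source gives a 20·log₁₀(r₂/r₁) drop.
L₂ = 64.9 − 20·log₁₀(24.2/4.3) = 64.9 − 15.007 = 49.89 dB.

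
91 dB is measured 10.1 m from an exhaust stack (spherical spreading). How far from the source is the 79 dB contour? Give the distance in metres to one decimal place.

For a point source L₁ − L₂ = 20·log₁₀(r₂/r₁), so r₂ = r₁·10^((L₁−L₂)/20).
r₂ = 10.1·10^((91−79)/20) = 10.1·10^(12.0/20) = 40.21 m.

40.2 m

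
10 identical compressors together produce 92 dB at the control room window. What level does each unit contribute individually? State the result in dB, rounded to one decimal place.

For N identical incoherent sources L_total = L₁ + 10·log₁₀ N, so L₁ = 92 − 10·log₁₀(10) = 92 − 10.000.

82.0 dB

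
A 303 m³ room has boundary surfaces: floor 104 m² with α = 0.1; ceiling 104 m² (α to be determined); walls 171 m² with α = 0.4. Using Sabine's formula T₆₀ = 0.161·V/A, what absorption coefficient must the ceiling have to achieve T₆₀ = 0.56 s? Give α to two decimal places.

From T₆₀ = 0.161·V/A, the target T₆₀ = 0.56 s needs A = 0.161·303/0.56 = 87.11 m².
Absorption from the other surfaces = 104·0.1 + 171·0.4 = 78.80 m², so the ceiling must supply 8.31 m² over 104 m².
α = 8.31/104 = 0.080.

0.08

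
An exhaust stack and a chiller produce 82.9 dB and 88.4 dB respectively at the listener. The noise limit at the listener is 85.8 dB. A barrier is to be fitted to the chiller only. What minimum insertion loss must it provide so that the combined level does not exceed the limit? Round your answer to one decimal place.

5.7 dB

Everything except the chiller sums to 10^(82.9/10) = 1.950e+08 in linear terms, 82.90 dB.
To meet 85.8 dB overall, the treated chiller may contribute at most 10^(85.8/10) − 1.950e+08 = 1.852e+08, i.e. 82.68 dB.
Required insertion loss = 88.4 − 82.68 = 5.72 dB.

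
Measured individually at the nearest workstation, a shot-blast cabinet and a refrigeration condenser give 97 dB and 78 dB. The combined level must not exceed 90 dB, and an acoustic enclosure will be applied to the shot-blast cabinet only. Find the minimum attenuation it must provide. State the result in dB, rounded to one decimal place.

7.3 dB

Everything except the shot-blast cabinet sums to 10^(78/10) = 6.310e+07 in linear terms, 78.00 dB.
The limit corresponds to 10^(90/10) = 1.000e+09; subtracting the fixed part leaves 9.369e+08 for the shot-blast cabinet, i.e. 89.72 dB.
Required insertion loss = 97 − 89.72 = 7.28 dB.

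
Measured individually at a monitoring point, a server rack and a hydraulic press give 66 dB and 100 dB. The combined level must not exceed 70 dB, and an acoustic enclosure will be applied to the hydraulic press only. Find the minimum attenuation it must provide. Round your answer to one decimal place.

32.2 dB

Fixed contribution from the other source: Σ 10^(L/10) = 10^(66/10) = 3.981e+06 (66.00 dB).
To meet 70 dB overall, the treated hydraulic press may contribute at most 10^(70/10) − 3.981e+06 = 6.019e+06, i.e. 67.80 dB.
So the hydraulic press must be reduced from 100 to 67.80 dB: IL = 32.20 dB.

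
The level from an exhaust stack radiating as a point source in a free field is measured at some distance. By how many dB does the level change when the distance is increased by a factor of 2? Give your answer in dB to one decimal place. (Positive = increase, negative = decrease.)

With spherical spreading the level changes by −20·log₁₀(r₂/r₁).
ΔL = −20·log₁₀(2) = -6.02 dB.

-6.0 dB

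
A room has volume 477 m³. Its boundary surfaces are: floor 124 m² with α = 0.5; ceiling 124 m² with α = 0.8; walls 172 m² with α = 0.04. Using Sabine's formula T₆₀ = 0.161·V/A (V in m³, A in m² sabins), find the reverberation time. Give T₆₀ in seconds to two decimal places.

Summing Sᵢαᵢ: 124·0.5 + 124·0.8 + 172·0.04 = 168.08 m².
T₆₀ = 0.161 × 477 / 168.08 = 0.457 s.

0.46 s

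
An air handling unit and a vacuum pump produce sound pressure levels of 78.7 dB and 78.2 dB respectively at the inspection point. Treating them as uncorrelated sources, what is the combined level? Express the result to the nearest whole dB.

81 dB

Incoherent sources combine by intensity addition: L_total = 10·log₁₀(Σ 10^(L_i/10)).
Σ 10^(L/10) = 10^(78.7/10) + 10^(78.2/10) = 1.402e+08.
L_total = 10·log₁₀(1.402e+08) = 81.47 dB.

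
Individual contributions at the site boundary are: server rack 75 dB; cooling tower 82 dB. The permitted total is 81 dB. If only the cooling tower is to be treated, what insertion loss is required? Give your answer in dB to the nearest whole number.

2 dB

Everything except the cooling tower sums to 10^(75/10) = 3.162e+07 in linear terms, 75.00 dB.
The limit corresponds to 10^(81/10) = 1.259e+08; subtracting the fixed part leaves 9.427e+07 for the cooling tower, i.e. 79.74 dB.
So the cooling tower must be reduced from 82 to 79.74 dB: IL = 2.26 dB.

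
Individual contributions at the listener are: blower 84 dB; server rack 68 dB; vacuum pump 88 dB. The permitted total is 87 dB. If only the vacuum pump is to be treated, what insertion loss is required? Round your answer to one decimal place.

Fixed contribution from the other sources: Σ 10^(L/10) = 10^(84/10) + 10^(68/10) = 2.575e+08 (84.11 dB).
The limit corresponds to 10^(87/10) = 5.012e+08; subtracting the fixed part leaves 2.437e+08 for the vacuum pump, i.e. 83.87 dB.
Required insertion loss = 88 − 83.87 = 4.13 dB.

4.1 dB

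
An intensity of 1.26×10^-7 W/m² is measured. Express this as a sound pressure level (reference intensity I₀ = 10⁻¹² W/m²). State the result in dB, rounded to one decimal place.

51.0 dB

L = 10·log₁₀(I/I₀) = 10·log₁₀(1.26×10^-7/10⁻¹²) = 10·log₁₀(1.26×10^5).
L = 10·(0.1004 + 5) = 51.00 dB.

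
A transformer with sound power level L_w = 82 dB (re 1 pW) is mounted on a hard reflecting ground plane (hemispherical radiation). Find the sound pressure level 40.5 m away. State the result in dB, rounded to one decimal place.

The power spreads over a hemisphere of area 2π·r², so L_p = L_w − 10·log₁₀(2π·r²).
2π·r² = 1.031e+04 m², 10·log₁₀ of that is 40.131 dB.
L_p = 82 − 40.131 = 41.87 dB.

41.9 dB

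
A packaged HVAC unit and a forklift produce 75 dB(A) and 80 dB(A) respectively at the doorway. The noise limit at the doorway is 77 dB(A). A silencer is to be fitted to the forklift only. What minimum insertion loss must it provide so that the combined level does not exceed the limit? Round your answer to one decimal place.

The untreated sources together contribute 10^(75/10) = 3.162e+07, i.e. 75.00 dB(A).
To meet 77 dB(A) overall, the treated forklift may contribute at most 10^(77/10) − 3.162e+07 = 1.850e+07, i.e. 72.67 dB(A).
Required insertion loss = 80 − 72.67 = 7.33 dB.

7.3 dB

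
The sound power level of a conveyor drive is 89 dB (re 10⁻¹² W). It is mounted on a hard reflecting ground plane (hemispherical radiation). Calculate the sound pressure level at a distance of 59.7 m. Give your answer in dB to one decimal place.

The power spreads over a hemisphere of area 2π·r², so L_p = L_w − 10·log₁₀(2π·r²).
2π·r² = 2.239e+04 m², 10·log₁₀ of that is 43.501 dB.
L_p = 89 − 43.501 = 45.50 dB.

45.5 dB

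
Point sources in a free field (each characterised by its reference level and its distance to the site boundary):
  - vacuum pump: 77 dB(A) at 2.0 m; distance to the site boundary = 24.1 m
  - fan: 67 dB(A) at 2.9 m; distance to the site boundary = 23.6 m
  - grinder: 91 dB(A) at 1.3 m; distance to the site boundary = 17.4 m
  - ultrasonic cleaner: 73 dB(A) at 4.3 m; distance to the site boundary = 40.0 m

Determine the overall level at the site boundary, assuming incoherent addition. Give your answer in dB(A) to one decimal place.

First find each source's level at the receiver (point-source: −20·log₁₀(r/r_ref)), then combine on an intensity basis.
vacuum pump: 77 − 20·log₁₀(24.1/2.0) = 77 − 21.62 = 55.38 dB(A).
fan: 67 − 20·log₁₀(23.6/2.9) = 67 − 18.21 = 48.79 dB(A).
grinder: 91 − 20·log₁₀(17.4/1.3) = 91 − 22.53 = 68.47 dB(A).
ultrasonic cleaner: 73 − 20·log₁₀(40.0/4.3) = 73 − 19.37 = 53.63 dB(A).
Σ 10^(L/10) = 7.679e+06 → L_total = 10·log₁₀(7.679e+06) = 68.85 dB(A).

68.9 dB(A)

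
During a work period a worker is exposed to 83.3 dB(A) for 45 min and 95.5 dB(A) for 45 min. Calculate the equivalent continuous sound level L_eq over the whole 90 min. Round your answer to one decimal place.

92.7 dB(A)

Weight each interval's intensity by its duration and average over T = 90 min:
Σ tᵢ·10^(Lᵢ/10) = 45·10^(83.3/10) + 45·10^(95.5/10) = 1.693e+11.
L_eq = 10·log₁₀(1.693e+11/90) = 92.74 dB(A).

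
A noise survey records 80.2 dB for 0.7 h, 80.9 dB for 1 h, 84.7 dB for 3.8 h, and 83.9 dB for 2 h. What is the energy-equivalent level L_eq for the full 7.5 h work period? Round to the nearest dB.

L_eq = 10·log₁₀[(1/T)·Σ tᵢ·10^(Lᵢ/10)] with T = 7.5 h.
Σ tᵢ·10^(Lᵢ/10) = 0.7·10^(80.2/10) + 1·10^(80.9/10) + 3.8·10^(84.7/10) + 2·10^(83.9/10) = 1.809e+09.
L_eq = 10·log₁₀(1.809e+09/7.5) = 83.82 dB.

84 dB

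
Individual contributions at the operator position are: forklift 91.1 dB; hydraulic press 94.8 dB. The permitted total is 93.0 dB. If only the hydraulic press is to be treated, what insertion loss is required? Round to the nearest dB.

Fixed contribution from the other source: Σ 10^(L/10) = 10^(91.1/10) = 1.288e+09 (91.10 dB).
The limit corresponds to 10^(93.0/10) = 1.995e+09; subtracting the fixed part leaves 7.070e+08 for the hydraulic press, i.e. 88.49 dB.
So the hydraulic press must be reduced from 94.8 to 88.49 dB: IL = 6.31 dB.

6 dB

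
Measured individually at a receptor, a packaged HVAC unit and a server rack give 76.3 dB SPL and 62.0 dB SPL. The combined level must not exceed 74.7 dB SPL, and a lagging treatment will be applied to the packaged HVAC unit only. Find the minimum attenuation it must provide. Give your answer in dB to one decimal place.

Everything except the packaged HVAC unit sums to 10^(62.0/10) = 1.585e+06 in linear terms, 62.00 dB SPL.
To meet 74.7 dB SPL overall, the treated packaged HVAC unit may contribute at most 10^(74.7/10) − 1.585e+06 = 2.793e+07, i.e. 74.46 dB SPL.
So the packaged HVAC unit must be reduced from 76.3 to 74.46 dB SPL: IL = 1.84 dB.

1.8 dB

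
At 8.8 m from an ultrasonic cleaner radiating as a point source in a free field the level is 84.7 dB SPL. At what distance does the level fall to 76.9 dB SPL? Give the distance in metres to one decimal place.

21.6 m

The 7.8 dB drop corresponds to a distance ratio of 10^(7.8/20) for a point source.
r₂ = 8.8·10^((84.7−76.9)/20) = 8.8·10^(7.8/20) = 21.60 m.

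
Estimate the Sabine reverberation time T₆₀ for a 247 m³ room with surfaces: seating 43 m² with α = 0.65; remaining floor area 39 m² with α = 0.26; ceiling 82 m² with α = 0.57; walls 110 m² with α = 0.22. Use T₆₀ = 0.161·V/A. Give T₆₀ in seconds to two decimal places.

Total absorption A = 43·0.65 + 39·0.26 + 82·0.57 + 110·0.22 = 109.03 m² sabins.
T₆₀ = 0.161 × 247 / 109.03 = 0.365 s.

0.36 s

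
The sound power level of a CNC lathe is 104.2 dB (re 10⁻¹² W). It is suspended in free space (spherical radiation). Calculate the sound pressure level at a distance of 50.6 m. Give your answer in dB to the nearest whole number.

The power spreads over a sphere of area 4π·r², so L_p = L_w − 10·log₁₀(4π·r²).
4π·r² = 3.217e+04 m², 10·log₁₀ of that is 45.075 dB.
L_p = 104.2 − 45.075 = 59.12 dB.

59 dB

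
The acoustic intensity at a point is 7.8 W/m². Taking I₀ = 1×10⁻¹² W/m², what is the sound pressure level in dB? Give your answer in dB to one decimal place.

128.9 dB

Dividing by I₀ shifts the exponent by 12: I/I₀ = 7.8×10^12.
L = 10·(0.8921 + 12) = 128.92 dB.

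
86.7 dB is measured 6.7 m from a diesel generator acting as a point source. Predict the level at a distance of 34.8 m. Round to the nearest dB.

Point-source attenuation: ΔL = 20·log₁₀(r₂/r₁) = 20·log₁₀(34.8/6.7) = 14.310 dB.
L₂ = 86.7 − 20·log₁₀(34.8/6.7) = 86.7 − 14.310 = 72.39 dB.

72 dB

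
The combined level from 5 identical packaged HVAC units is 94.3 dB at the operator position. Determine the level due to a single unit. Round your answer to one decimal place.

87.3 dB

Dividing the total intensity by 5 lowers the level by 10·log₁₀ 5 = 6.990 dB: L₁ = 94.3 − 6.990.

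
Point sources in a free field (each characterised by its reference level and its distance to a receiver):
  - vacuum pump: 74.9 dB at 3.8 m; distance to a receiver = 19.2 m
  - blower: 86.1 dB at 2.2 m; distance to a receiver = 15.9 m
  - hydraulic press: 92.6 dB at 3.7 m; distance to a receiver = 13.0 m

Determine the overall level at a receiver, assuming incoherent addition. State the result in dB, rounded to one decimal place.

81.9 dB

Propagate each source to the receiver with L = L_ref − 20·log₁₀(r/r_ref), then add intensities.
vacuum pump: 74.9 − 20·log₁₀(19.2/3.8) = 74.9 − 14.07 = 60.83 dB.
blower: 86.1 − 20·log₁₀(15.9/2.2) = 86.1 − 17.18 = 68.92 dB.
hydraulic press: 92.6 − 20·log₁₀(13.0/3.7) = 92.6 − 10.91 = 81.69 dB.
Σ 10^(L/10) = 1.564e+08 → L_total = 10·log₁₀(1.564e+08) = 81.94 dB.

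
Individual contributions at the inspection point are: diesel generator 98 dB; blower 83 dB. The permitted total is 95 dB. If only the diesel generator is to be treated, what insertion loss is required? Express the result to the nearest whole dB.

The untreated sources together contribute 10^(83/10) = 1.995e+08, i.e. 83.00 dB.
The limit corresponds to 10^(95/10) = 3.162e+09; subtracting the fixed part leaves 2.963e+09 for the diesel generator, i.e. 94.72 dB.
Required insertion loss = 98 − 94.72 = 3.28 dB.

3 dB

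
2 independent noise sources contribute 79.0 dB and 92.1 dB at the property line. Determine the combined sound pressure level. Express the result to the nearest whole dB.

92 dB

Incoherent sources combine by intensity addition: L_total = 10·log₁₀(Σ 10^(L_i/10)).
Σ 10^(L/10) = 10^(79.0/10) + 10^(92.1/10) = 1.701e+09.
L_total = 10·log₁₀(1.701e+09) = 92.31 dB.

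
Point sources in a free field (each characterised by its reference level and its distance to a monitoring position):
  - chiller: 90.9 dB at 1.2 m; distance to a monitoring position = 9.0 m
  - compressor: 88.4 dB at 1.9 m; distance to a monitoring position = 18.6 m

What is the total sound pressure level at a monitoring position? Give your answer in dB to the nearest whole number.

75 dB

Propagate each source to the receiver with L = L_ref − 20·log₁₀(r/r_ref), then add intensities.
chiller: 90.9 − 20·log₁₀(9.0/1.2) = 90.9 − 17.50 = 73.40 dB.
compressor: 88.4 − 20·log₁₀(18.6/1.9) = 88.4 − 19.82 = 68.58 dB.
Σ 10^(L/10) = 2.909e+07 → L_total = 10·log₁₀(2.909e+07) = 74.64 dB.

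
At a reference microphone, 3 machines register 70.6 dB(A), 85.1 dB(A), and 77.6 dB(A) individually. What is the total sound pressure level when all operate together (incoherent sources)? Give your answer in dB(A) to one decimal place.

For uncorrelated sources the intensities add, so convert each level to linear form, sum, and take 10·log₁₀ of the total.
Σ 10^(L/10) = 10^(70.6/10) + 10^(85.1/10) + 10^(77.6/10) = 3.926e+08.
L_total = 10·log₁₀(3.926e+08) = 85.94 dB(A).

85.9 dB(A)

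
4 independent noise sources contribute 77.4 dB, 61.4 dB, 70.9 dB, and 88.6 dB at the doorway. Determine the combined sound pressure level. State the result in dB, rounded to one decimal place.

89.0 dB

Incoherent sources combine by intensity addition: L_total = 10·log₁₀(Σ 10^(L_i/10)).
Σ 10^(L/10) = 10^(77.4/10) + 10^(61.4/10) + 10^(70.9/10) + 10^(88.6/10) = 7.931e+08.
L_total = 10·log₁₀(7.931e+08) = 88.99 dB.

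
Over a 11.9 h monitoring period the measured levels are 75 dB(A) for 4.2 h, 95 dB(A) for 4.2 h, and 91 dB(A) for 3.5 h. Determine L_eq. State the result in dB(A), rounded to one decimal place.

91.8 dB(A)

L_eq = 10·log₁₀[(1/T)·Σ tᵢ·10^(Lᵢ/10)] with T = 11.9 h.
Σ tᵢ·10^(Lᵢ/10) = 4.2·10^(75/10) + 4.2·10^(95/10) + 3.5·10^(91/10) = 1.782e+10.
L_eq = 10·log₁₀(1.782e+10/11.9) = 91.75 dB(A).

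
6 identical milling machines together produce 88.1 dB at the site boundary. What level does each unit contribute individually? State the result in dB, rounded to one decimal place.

Dividing the total intensity by 6 lowers the level by 10·log₁₀ 6 = 7.782 dB: L₁ = 88.1 − 7.782.

80.3 dB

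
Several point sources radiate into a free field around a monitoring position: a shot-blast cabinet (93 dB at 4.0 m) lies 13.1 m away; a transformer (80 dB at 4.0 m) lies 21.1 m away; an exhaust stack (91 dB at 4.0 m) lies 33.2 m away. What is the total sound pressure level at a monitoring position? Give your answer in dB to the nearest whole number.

Apply inverse-square spreading to bring every level to the receiver, then sum 10^(L/10).
shot-blast cabinet: 93 − 20·log₁₀(13.1/4.0) = 93 − 10.30 = 82.70 dB.
transformer: 80 − 20·log₁₀(21.1/4.0) = 80 − 14.44 = 65.56 dB.
exhaust stack: 91 − 20·log₁₀(33.2/4.0) = 91 − 18.38 = 72.62 dB.
Σ 10^(L/10) = 2.079e+08 → L_total = 10·log₁₀(2.079e+08) = 83.18 dB.

83 dB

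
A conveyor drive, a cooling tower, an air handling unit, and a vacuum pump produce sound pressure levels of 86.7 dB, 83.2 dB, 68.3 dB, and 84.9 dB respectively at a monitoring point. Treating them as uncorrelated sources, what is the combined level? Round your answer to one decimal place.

90.0 dB

For uncorrelated sources the intensities add, so convert each level to linear form, sum, and take 10·log₁₀ of the total.
Σ 10^(L/10) = 10^(86.7/10) + 10^(83.2/10) + 10^(68.3/10) + 10^(84.9/10) = 9.925e+08.
L_total = 10·log₁₀(9.925e+08) = 89.97 dB.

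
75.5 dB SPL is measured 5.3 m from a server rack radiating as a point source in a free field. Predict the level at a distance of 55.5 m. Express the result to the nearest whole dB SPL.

For a point source, L₂ = L₁ − 20·log₁₀(r₂/r₁).
L₂ = 75.5 − 20·log₁₀(55.5/5.3) = 75.5 − 20.400 = 55.10 dB SPL.

55 dB SPL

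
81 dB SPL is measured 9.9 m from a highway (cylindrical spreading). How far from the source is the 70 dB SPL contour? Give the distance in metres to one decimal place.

The 11.0 dB drop corresponds to a distance ratio of 10^(11.0/10) for a line source.
r₂ = 9.9·10^((81−70)/10) = 9.9·10^(11.0/10) = 124.63 m.

124.6 m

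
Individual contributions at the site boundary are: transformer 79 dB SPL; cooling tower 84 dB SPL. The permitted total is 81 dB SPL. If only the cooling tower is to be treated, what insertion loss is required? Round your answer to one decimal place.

The untreated sources together contribute 10^(79/10) = 7.943e+07, i.e. 79.00 dB SPL.
To meet 81 dB SPL overall, the treated cooling tower may contribute at most 10^(81/10) − 7.943e+07 = 4.646e+07, i.e. 76.67 dB SPL.
Required insertion loss = 84 − 76.67 = 7.33 dB.

7.3 dB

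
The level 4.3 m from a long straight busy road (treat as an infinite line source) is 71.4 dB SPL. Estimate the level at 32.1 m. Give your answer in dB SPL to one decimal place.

Line-source attenuation: ΔL = 10·log₁₀(r₂/r₁) = 10·log₁₀(32.1/4.3) = 8.730 dB.
L₂ = 71.4 − 10·log₁₀(32.1/4.3) = 71.4 − 8.730 = 62.67 dB SPL.

62.7 dB SPL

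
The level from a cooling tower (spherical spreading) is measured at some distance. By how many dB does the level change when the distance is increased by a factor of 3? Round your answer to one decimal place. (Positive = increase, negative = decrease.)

-9.5 dB

A point source loses 6 dB per doubling of distance; generally ΔL = −20·log₁₀(r₂/r₁).
ΔL = −20·log₁₀(3) = -9.54 dB.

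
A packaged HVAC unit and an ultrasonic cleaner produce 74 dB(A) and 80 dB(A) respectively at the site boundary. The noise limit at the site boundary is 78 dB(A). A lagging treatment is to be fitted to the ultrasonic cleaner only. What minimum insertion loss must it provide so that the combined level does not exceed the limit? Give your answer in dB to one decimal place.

4.2 dB

The untreated sources together contribute 10^(74/10) = 2.512e+07, i.e. 74.00 dB(A).
The limit corresponds to 10^(78/10) = 6.310e+07; subtracting the fixed part leaves 3.798e+07 for the ultrasonic cleaner, i.e. 75.80 dB(A).
Required insertion loss = 80 − 75.80 = 4.20 dB.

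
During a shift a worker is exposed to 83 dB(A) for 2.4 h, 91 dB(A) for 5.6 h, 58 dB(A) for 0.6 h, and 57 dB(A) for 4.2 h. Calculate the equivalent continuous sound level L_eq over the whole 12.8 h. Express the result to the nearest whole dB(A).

88 dB(A)

Weight each interval's intensity by its duration and average over T = 12.8 h:
Σ tᵢ·10^(Lᵢ/10) = 2.4·10^(83/10) + 5.6·10^(91/10) + 0.6·10^(58/10) + 4.2·10^(57/10) = 7.531e+09.
L_eq = 10·log₁₀(7.531e+09/12.8) = 87.70 dB(A).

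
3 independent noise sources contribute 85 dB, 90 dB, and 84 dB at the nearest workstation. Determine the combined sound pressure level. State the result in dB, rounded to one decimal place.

92.0 dB

For uncorrelated sources the intensities add, so convert each level to linear form, sum, and take 10·log₁₀ of the total.
Σ 10^(L/10) = 10^(85/10) + 10^(90/10) + 10^(84/10) = 1.567e+09.
L_total = 10·log₁₀(1.567e+09) = 91.95 dB.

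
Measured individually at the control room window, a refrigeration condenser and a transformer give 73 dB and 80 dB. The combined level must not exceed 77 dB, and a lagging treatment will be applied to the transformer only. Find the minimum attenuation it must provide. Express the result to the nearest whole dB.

5 dB

The untreated sources together contribute 10^(73/10) = 1.995e+07, i.e. 73.00 dB.
The limit corresponds to 10^(77/10) = 5.012e+07; subtracting the fixed part leaves 3.017e+07 for the transformer, i.e. 74.80 dB.
Required insertion loss = 80 − 74.80 = 5.20 dB.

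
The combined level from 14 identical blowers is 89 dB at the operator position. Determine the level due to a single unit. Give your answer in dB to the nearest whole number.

78 dB

14 equal contributions raise the level by 10·log₁₀ 14 = 11.461 dB, so each unit alone gives 89 − 11.461.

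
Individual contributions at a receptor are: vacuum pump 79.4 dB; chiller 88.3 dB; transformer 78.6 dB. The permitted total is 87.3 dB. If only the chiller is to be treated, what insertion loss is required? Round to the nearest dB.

The untreated sources together contribute 10^(79.4/10) + 10^(78.6/10) = 1.595e+08, i.e. 82.03 dB.
The limit corresponds to 10^(87.3/10) = 5.370e+08; subtracting the fixed part leaves 3.775e+08 for the chiller, i.e. 85.77 dB.
So the chiller must be reduced from 88.3 to 85.77 dB: IL = 2.53 dB.

3 dB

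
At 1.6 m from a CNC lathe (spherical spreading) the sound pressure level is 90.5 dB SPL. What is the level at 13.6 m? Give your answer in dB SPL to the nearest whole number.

72 dB SPL

For a point source, L₂ = L₁ − 20·log₁₀(r₂/r₁).
L₂ = 90.5 − 20·log₁₀(13.6/1.6) = 90.5 − 18.588 = 71.91 dB SPL.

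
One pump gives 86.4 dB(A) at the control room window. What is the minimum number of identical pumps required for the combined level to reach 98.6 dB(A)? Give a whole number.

Need L₁ + 10·log₁₀ N ≥ 98.6, i.e. log₁₀ N ≥ 1.22.
N ≥ 10^(12.2/10) = 16.596, so N = 17.

17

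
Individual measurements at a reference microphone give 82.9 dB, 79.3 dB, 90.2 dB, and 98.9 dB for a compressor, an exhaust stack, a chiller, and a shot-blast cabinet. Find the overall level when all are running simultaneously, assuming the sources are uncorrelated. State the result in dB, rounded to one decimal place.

99.6 dB

For uncorrelated sources the intensities add, so convert each level to linear form, sum, and take 10·log₁₀ of the total.
Σ 10^(L/10) = 10^(82.9/10) + 10^(79.3/10) + 10^(90.2/10) + 10^(98.9/10) = 9.090e+09.
L_total = 10·log₁₀(9.090e+09) = 99.59 dB.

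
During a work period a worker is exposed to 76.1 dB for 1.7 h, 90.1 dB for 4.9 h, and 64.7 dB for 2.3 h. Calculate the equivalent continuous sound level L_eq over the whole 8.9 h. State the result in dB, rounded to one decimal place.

L_eq = 10·log₁₀[(1/T)·Σ tᵢ·10^(Lᵢ/10)] with T = 8.9 h.
Σ tᵢ·10^(Lᵢ/10) = 1.7·10^(76.1/10) + 4.9·10^(90.1/10) + 2.3·10^(64.7/10) = 5.090e+09.
L_eq = 10·log₁₀(5.090e+09/8.9) = 87.57 dB.

87.6 dB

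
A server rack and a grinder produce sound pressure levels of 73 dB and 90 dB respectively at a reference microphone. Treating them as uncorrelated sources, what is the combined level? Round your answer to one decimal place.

For uncorrelated sources the intensities add, so convert each level to linear form, sum, and take 10·log₁₀ of the total.
Σ 10^(L/10) = 10^(73/10) + 10^(90/10) = 1.020e+09.
L_total = 10·log₁₀(1.020e+09) = 90.09 dB.

90.1 dB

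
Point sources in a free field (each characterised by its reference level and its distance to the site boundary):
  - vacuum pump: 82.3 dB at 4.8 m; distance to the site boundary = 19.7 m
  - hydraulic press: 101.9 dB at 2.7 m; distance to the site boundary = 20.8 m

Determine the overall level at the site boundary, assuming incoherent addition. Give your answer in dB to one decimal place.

84.3 dB

First find each source's level at the receiver (point-source: −20·log₁₀(r/r_ref)), then combine on an intensity basis.
vacuum pump: 82.3 − 20·log₁₀(19.7/4.8) = 82.3 − 12.26 = 70.04 dB.
hydraulic press: 101.9 − 20·log₁₀(20.8/2.7) = 101.9 − 17.73 = 84.17 dB.
Σ 10^(L/10) = 2.711e+08 → L_total = 10·log₁₀(2.711e+08) = 84.33 dB.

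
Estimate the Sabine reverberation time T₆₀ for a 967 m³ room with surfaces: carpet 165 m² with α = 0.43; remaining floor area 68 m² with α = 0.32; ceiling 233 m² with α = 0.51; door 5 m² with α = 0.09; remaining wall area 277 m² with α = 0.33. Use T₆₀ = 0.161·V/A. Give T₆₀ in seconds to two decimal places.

0.51 s

Summing Sᵢαᵢ: 165·0.43 + 68·0.32 + 233·0.51 + 5·0.09 + 277·0.33 = 303.40 m².
T₆₀ = 0.161·V/A = 0.161·967/303.40 = 0.513 s.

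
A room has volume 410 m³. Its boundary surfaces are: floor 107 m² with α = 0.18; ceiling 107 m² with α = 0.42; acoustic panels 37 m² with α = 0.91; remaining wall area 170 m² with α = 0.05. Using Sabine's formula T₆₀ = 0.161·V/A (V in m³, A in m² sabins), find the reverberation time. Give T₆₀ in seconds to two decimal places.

0.62 s

Total absorption A = 107·0.18 + 107·0.42 + 37·0.91 + 170·0.05 = 106.37 m² sabins.
T₆₀ = 0.161 × 410 / 106.37 = 0.621 s.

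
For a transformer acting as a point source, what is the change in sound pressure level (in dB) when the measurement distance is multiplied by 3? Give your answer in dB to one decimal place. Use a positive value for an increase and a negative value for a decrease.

-9.5 dB

Point-source spreading: ΔL = −20·log₁₀(r₂/r₁).
ΔL = −20·log₁₀(3) = -9.54 dB.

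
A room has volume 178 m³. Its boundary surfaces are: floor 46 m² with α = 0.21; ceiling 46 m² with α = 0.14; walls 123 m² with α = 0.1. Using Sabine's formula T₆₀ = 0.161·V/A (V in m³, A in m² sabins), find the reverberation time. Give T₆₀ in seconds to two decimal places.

Summing Sᵢαᵢ: 46·0.21 + 46·0.14 + 123·0.1 = 28.40 m².
T₆₀ = 0.161·V/A = 0.161·178/28.40 = 1.009 s.

1.01 s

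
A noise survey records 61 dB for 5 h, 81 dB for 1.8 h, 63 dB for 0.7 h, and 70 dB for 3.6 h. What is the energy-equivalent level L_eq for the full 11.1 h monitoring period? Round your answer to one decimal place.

L_eq = 10·log₁₀[(1/T)·Σ tᵢ·10^(Lᵢ/10)] with T = 11.1 h.
Σ tᵢ·10^(Lᵢ/10) = 5·10^(61/10) + 1.8·10^(81/10) + 0.7·10^(63/10) + 3.6·10^(70/10) = 2.703e+08.
L_eq = 10·log₁₀(2.703e+08/11.1) = 73.87 dB.

73.9 dB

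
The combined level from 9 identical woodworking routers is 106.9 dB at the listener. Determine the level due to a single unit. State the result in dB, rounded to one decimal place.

For N identical incoherent sources L_total = L₁ + 10·log₁₀ N, so L₁ = 106.9 − 10·log₁₀(9) = 106.9 − 9.542.

97.4 dB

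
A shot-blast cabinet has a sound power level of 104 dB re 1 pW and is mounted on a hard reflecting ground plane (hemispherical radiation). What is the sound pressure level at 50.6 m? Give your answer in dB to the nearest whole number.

62 dB

The power spreads over a hemisphere of area 2π·r², so L_p = L_w − 10·log₁₀(2π·r²).
2π·r² = 1.609e+04 m², 10·log₁₀ of that is 42.065 dB.
L_p = 104 − 42.065 = 61.94 dB.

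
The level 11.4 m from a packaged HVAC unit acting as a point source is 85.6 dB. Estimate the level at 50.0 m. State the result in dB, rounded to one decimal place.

Point-source attenuation: ΔL = 20·log₁₀(r₂/r₁) = 20·log₁₀(50.0/11.4) = 12.841 dB.
L₂ = 85.6 − 20·log₁₀(50.0/11.4) = 85.6 − 12.841 = 72.76 dB.

72.8 dB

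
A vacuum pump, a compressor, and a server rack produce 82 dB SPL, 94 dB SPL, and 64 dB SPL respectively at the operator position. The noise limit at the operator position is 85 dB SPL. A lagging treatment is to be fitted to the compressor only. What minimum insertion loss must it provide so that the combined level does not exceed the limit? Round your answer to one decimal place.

Everything except the compressor sums to 10^(82/10) + 10^(64/10) = 1.610e+08 in linear terms, 82.07 dB SPL.
The limit corresponds to 10^(85/10) = 3.162e+08; subtracting the fixed part leaves 1.552e+08 for the compressor, i.e. 81.91 dB SPL.
So the compressor must be reduced from 94 to 81.91 dB SPL: IL = 12.09 dB.

12.1 dB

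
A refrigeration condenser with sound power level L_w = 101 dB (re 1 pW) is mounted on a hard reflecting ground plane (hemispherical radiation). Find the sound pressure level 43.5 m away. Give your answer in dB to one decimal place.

L_p = L_w − 10·log₁₀(2π·r²) with r = 43.5 m.
2π·r² = 1.189e+04 m², 10·log₁₀ of that is 40.752 dB.
L_p = 101 − 40.752 = 60.25 dB.

60.2 dB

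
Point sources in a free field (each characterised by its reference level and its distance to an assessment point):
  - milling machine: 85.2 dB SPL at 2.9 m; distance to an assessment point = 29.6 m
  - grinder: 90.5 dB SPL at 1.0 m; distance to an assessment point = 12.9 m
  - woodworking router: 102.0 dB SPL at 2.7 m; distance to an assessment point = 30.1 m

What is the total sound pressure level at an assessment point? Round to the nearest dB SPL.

81 dB SPL

First find each source's level at the receiver (point-source: −20·log₁₀(r/r_ref)), then combine on an intensity basis.
milling machine: 85.2 − 20·log₁₀(29.6/2.9) = 85.2 − 20.18 = 65.02 dB SPL.
grinder: 90.5 − 20·log₁₀(12.9/1.0) = 90.5 − 22.21 = 68.29 dB SPL.
woodworking router: 102.0 − 20·log₁₀(30.1/2.7) = 102.0 − 20.94 = 81.06 dB SPL.
Σ 10^(L/10) = 1.374e+08 → L_total = 10·log₁₀(1.374e+08) = 81.38 dB SPL.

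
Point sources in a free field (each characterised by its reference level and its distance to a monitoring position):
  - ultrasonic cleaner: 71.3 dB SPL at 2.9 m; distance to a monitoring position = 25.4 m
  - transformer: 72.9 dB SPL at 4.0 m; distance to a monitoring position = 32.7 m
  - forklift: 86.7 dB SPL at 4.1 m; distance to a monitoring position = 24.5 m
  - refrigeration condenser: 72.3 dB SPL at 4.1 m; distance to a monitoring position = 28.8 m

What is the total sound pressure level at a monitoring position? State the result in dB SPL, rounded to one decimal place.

Propagate each source to the receiver with L = L_ref − 20·log₁₀(r/r_ref), then add intensities.
ultrasonic cleaner: 71.3 − 20·log₁₀(25.4/2.9) = 71.3 − 18.85 = 52.45 dB SPL.
transformer: 72.9 − 20·log₁₀(32.7/4.0) = 72.9 − 18.25 = 54.65 dB SPL.
forklift: 86.7 − 20·log₁₀(24.5/4.1) = 86.7 − 15.53 = 71.17 dB SPL.
refrigeration condenser: 72.3 − 20·log₁₀(28.8/4.1) = 72.3 − 16.93 = 55.37 dB SPL.
Σ 10^(L/10) = 1.391e+07 → L_total = 10·log₁₀(1.391e+07) = 71.43 dB SPL.

71.4 dB SPL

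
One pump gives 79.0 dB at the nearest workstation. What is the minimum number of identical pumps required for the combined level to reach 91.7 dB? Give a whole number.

19

The shortfall is 91.7 − 79.0 = 12.7 dB, and N units add 10·log₁₀ N, so need 10·log₁₀ N ≥ 12.7.
N ≥ 10^(12.7/10) = 18.621, so N = 19.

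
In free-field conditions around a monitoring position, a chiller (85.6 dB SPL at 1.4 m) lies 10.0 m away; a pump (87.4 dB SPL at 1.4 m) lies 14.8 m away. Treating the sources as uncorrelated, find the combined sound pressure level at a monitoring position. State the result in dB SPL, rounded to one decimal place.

70.8 dB SPL

Apply inverse-square spreading to bring every level to the receiver, then sum 10^(L/10).
chiller: 85.6 − 20·log₁₀(10.0/1.4) = 85.6 − 17.08 = 68.52 dB SPL.
pump: 87.4 − 20·log₁₀(14.8/1.4) = 87.4 − 20.48 = 66.92 dB SPL.
Σ 10^(L/10) = 1.203e+07 → L_total = 10·log₁₀(1.203e+07) = 70.80 dB SPL.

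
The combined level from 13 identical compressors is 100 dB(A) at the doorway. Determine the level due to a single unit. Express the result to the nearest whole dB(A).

89 dB(A)

13 equal contributions raise the level by 10·log₁₀ 13 = 11.139 dB, so each unit alone gives 100 − 11.139.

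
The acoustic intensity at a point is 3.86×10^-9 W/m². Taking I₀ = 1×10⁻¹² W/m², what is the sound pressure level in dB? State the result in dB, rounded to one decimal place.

I/I₀ = 3.86×10^-9/10⁻¹² = 3.86×10^3, and L = 10·log₁₀(I/I₀).
L = 10·(0.5866 + 3) = 35.87 dB.

35.9 dB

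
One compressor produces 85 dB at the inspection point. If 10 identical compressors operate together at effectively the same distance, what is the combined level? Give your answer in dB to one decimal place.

L_total = L₁ + 10·log₁₀ N for N identical incoherent sources.
L_total = 85 + 10·log₁₀(10) = 85 + 10.000 = 95.00 dB.

95.0 dB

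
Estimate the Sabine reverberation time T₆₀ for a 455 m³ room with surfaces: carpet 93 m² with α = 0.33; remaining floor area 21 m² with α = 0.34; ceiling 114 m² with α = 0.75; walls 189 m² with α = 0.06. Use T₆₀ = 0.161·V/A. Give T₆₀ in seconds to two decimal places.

A = Σ Sᵢαᵢ = 93·0.33 + 21·0.34 + 114·0.75 + 189·0.06 = 134.67 m².
T₆₀ = 0.161 × 455 / 134.67 = 0.544 s.

0.54 s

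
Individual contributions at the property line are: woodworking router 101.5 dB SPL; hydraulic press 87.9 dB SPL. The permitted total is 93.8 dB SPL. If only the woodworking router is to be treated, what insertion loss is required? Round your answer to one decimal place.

9.0 dB

The untreated sources together contribute 10^(87.9/10) = 6.166e+08, i.e. 87.90 dB SPL.
To meet 93.8 dB SPL overall, the treated woodworking router may contribute at most 10^(93.8/10) − 6.166e+08 = 1.782e+09, i.e. 92.51 dB SPL.
Required insertion loss = 101.5 − 92.51 = 8.99 dB.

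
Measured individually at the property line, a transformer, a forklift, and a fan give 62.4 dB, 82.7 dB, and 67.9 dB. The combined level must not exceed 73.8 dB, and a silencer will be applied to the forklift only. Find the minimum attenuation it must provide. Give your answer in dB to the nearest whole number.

11 dB

Everything except the forklift sums to 10^(62.4/10) + 10^(67.9/10) = 7.904e+06 in linear terms, 68.98 dB.
To meet 73.8 dB overall, the treated forklift may contribute at most 10^(73.8/10) − 7.904e+06 = 1.608e+07, i.e. 72.06 dB.
So the forklift must be reduced from 82.7 to 72.06 dB: IL = 10.64 dB.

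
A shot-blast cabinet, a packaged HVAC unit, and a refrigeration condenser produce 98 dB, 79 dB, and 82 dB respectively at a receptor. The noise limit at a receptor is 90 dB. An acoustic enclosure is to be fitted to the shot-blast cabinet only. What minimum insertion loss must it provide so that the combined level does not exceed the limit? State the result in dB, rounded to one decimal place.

9.2 dB

Fixed contribution from the other sources: Σ 10^(L/10) = 10^(79/10) + 10^(82/10) = 2.379e+08 (83.76 dB).
The limit corresponds to 10^(90/10) = 1.000e+09; subtracting the fixed part leaves 7.621e+08 for the shot-blast cabinet, i.e. 88.82 dB.
Required insertion loss = 98 − 88.82 = 9.18 dB.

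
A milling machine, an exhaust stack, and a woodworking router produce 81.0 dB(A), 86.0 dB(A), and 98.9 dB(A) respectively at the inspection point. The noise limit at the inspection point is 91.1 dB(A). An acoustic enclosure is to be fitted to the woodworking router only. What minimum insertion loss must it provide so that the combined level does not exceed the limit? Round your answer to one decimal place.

Fixed contribution from the other sources: Σ 10^(L/10) = 10^(81.0/10) + 10^(86.0/10) = 5.240e+08 (87.19 dB(A)).
The limit corresponds to 10^(91.1/10) = 1.288e+09; subtracting the fixed part leaves 7.642e+08 for the woodworking router, i.e. 88.83 dB(A).
Required insertion loss = 98.9 − 88.83 = 10.07 dB.

10.1 dB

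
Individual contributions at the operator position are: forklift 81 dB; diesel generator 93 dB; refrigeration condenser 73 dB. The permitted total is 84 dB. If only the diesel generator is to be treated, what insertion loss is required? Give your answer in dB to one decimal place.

The untreated sources together contribute 10^(81/10) + 10^(73/10) = 1.458e+08, i.e. 81.64 dB.
To meet 84 dB overall, the treated diesel generator may contribute at most 10^(84/10) − 1.458e+08 = 1.053e+08, i.e. 80.23 dB.
Required insertion loss = 93 − 80.23 = 12.77 dB.

12.8 dB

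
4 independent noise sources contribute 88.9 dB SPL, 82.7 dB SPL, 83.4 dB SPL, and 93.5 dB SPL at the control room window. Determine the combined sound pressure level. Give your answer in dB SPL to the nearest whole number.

Incoherent sources combine by intensity addition: L_total = 10·log₁₀(Σ 10^(L_i/10)).
Σ 10^(L/10) = 10^(88.9/10) + 10^(82.7/10) + 10^(83.4/10) + 10^(93.5/10) = 3.420e+09.
L_total = 10·log₁₀(3.420e+09) = 95.34 dB SPL.

95 dB SPL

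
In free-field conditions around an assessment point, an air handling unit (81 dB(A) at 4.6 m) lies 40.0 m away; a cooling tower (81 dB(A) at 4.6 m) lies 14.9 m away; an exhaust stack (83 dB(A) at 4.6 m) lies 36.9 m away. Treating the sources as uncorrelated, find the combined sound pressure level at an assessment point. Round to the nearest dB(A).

Apply inverse-square spreading to bring every level to the receiver, then sum 10^(L/10).
air handling unit: 81 − 20·log₁₀(40.0/4.6) = 81 − 18.79 = 62.21 dB(A).
cooling tower: 81 − 20·log₁₀(14.9/4.6) = 81 − 10.21 = 70.79 dB(A).
exhaust stack: 83 − 20·log₁₀(36.9/4.6) = 83 − 18.09 = 64.91 dB(A).
Σ 10^(L/10) = 1.676e+07 → L_total = 10·log₁₀(1.676e+07) = 72.24 dB(A).

72 dB(A)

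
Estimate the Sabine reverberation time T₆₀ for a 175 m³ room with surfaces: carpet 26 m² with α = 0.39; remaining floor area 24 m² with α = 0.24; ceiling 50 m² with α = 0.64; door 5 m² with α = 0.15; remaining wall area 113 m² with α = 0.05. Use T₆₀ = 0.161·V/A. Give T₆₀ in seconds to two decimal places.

Total absorption A = 26·0.39 + 24·0.24 + 50·0.64 + 5·0.15 + 113·0.05 = 54.30 m² sabins.
T₆₀ = 0.161 × 175 / 54.30 = 0.519 s.

0.52 s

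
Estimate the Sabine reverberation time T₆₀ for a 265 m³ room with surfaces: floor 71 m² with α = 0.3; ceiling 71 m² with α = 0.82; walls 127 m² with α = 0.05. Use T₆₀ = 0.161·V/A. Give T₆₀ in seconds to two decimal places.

Summing Sᵢαᵢ: 71·0.3 + 71·0.82 + 127·0.05 = 85.87 m².
T₆₀ = 0.161·V/A = 0.161·265/85.87 = 0.497 s.

0.50 s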